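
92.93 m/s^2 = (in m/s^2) 92.93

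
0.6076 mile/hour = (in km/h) 0.9778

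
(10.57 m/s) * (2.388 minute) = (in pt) 4.293e+06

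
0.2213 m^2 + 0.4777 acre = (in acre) 0.4778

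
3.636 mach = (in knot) 2407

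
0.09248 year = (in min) 4.861e+04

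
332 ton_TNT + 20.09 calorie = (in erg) 1.389e+19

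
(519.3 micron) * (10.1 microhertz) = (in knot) 1.02e-08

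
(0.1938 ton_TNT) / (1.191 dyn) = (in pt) 1.93e+17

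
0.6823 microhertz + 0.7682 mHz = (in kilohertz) 7.689e-07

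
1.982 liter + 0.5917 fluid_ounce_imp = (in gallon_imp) 0.4397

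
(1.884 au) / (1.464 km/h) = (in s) 6.931e+11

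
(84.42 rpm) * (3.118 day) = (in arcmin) 8.187e+09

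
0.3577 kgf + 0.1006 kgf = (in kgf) 0.4583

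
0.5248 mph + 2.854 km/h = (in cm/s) 102.7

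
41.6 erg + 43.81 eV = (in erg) 41.6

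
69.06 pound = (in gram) 3.133e+04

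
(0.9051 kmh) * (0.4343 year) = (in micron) 3.443e+12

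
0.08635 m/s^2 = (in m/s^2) 0.08635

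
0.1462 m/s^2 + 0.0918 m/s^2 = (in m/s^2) 0.238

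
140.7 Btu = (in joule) 1.484e+05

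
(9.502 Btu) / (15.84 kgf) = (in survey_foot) 211.7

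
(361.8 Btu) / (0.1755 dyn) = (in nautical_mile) 1.174e+08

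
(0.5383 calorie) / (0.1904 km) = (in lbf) 0.002659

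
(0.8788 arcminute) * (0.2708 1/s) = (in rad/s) 6.923e-05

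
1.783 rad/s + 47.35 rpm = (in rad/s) 6.741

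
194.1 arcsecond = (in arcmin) 3.235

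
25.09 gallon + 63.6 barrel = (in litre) 1.021e+04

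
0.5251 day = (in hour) 12.6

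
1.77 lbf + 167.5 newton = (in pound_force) 39.43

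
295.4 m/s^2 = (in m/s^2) 295.4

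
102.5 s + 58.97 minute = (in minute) 60.68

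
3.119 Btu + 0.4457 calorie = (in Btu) 3.121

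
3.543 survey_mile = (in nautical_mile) 3.079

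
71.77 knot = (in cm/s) 3692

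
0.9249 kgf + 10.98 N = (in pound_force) 4.507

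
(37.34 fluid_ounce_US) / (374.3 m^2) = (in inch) 0.0001162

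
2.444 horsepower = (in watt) 1822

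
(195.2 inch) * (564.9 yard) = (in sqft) 2.757e+04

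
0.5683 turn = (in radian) 3.571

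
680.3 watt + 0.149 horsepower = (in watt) 791.4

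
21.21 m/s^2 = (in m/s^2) 21.21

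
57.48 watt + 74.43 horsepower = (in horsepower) 74.51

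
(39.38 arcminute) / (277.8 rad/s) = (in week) 6.818e-11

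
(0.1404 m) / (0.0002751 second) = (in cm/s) 5.104e+04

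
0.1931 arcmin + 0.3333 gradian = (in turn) 0.0008422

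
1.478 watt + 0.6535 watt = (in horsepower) 0.002858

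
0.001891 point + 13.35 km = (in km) 13.35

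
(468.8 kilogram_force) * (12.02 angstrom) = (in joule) 5.526e-06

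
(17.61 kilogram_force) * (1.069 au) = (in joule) 2.762e+13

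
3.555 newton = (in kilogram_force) 0.3625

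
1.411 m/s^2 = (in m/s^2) 1.411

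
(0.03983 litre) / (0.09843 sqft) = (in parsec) 1.412e-19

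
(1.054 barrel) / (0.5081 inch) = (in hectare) 0.001298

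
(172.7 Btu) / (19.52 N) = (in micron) 9.334e+09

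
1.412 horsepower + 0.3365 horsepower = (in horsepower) 1.749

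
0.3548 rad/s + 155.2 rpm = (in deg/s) 951.5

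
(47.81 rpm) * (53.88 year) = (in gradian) 5.416e+11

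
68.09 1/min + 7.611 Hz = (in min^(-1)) 524.8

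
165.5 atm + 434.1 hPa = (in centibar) 1.681e+04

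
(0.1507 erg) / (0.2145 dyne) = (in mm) 7.026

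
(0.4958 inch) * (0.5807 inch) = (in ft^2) 0.001999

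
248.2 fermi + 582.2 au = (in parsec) 0.002823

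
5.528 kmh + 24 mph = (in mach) 0.03602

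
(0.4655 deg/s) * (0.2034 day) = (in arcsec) 2.945e+07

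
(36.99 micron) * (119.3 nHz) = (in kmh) 1.589e-11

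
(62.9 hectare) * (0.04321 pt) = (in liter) 9588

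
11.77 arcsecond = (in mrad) 0.05706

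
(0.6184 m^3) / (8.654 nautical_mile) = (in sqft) 0.0004153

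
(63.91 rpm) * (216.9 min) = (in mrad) 8.71e+07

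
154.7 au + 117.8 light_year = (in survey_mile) 6.925e+14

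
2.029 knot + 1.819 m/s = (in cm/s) 286.3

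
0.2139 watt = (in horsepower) 0.0002868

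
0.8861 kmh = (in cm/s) 24.61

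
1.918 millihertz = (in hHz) 1.918e-05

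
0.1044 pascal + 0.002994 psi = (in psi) 0.003009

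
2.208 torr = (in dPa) 2944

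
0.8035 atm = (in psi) 11.81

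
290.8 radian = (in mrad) 2.908e+05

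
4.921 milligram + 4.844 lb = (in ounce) 77.5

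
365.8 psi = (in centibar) 2522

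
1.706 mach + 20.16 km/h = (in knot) 1140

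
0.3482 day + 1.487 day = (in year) 0.005028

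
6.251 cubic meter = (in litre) 6251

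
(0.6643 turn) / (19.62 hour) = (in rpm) 0.0005643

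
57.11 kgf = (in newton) 560.1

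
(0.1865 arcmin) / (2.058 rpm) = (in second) 0.0002517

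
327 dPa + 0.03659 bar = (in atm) 0.03643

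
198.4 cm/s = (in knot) 3.857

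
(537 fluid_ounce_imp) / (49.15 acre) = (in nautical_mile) 4.142e-11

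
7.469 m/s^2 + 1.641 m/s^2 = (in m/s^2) 9.11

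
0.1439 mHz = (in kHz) 1.439e-07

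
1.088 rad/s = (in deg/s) 62.34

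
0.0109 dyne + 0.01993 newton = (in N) 0.01993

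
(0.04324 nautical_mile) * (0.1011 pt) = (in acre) 7.058e-07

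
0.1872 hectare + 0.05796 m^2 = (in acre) 0.4626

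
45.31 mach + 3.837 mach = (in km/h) 6.024e+04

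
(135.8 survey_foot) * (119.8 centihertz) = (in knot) 96.39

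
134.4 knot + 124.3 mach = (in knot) 8.241e+04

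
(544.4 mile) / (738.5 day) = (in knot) 0.02669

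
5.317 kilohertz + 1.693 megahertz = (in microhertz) 1.698e+12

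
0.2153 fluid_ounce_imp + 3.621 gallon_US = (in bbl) 0.08625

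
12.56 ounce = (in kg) 0.3561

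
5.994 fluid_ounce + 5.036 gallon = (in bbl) 0.121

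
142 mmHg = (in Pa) 1.893e+04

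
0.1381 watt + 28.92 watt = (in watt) 29.06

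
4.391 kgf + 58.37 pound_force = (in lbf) 68.05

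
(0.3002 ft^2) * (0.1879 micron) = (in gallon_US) 1.384e-06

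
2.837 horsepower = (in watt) 2116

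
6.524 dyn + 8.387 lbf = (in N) 37.31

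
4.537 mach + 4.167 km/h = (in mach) 4.54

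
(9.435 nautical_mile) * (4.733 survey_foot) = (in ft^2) 2.713e+05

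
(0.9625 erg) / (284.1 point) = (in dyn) 0.09603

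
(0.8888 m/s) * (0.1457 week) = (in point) 2.22e+08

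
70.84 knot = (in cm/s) 3644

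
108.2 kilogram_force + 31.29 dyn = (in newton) 1061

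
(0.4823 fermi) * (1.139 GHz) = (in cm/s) 5.493e-05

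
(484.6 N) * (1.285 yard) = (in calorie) 136.1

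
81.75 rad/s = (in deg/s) 4684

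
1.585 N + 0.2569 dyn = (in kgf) 0.1616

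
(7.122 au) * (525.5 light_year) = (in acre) 1.309e+27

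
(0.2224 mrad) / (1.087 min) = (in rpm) 3.256e-05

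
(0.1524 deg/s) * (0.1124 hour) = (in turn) 0.1713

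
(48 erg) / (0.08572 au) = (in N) 3.743e-16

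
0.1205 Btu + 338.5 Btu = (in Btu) 338.6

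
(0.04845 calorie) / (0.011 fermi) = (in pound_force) 4.143e+15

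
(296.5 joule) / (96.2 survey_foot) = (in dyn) 1.011e+06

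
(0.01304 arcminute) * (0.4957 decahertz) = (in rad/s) 1.88e-05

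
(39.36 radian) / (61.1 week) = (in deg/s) 6.103e-05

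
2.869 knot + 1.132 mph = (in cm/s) 198.2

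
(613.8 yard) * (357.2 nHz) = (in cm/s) 0.02005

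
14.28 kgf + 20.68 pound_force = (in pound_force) 52.16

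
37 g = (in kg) 0.037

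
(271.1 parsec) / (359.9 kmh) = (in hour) 2.324e+13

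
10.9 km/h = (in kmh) 10.9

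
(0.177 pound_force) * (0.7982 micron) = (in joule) 6.285e-07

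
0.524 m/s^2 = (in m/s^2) 0.524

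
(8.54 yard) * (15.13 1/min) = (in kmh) 7.089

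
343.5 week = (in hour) 5.771e+04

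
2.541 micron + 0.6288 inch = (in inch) 0.6289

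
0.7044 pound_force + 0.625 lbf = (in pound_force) 1.329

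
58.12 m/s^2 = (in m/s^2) 58.12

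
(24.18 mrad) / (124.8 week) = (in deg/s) 1.835e-08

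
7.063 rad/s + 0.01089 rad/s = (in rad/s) 7.074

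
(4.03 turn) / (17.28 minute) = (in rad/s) 0.02442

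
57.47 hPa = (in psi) 0.8335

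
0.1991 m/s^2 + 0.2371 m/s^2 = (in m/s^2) 0.4362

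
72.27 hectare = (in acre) 178.6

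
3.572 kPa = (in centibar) 3.572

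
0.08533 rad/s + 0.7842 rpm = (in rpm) 1.599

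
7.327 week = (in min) 7.386e+04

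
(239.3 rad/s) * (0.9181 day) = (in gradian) 1.208e+09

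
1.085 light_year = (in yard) 1.123e+16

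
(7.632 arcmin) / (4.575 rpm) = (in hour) 1.287e-06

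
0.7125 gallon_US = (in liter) 2.697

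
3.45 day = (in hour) 82.8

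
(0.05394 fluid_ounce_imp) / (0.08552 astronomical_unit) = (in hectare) 1.198e-20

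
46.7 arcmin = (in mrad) 13.58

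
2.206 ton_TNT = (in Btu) 8.748e+06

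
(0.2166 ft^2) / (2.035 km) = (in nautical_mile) 5.339e-09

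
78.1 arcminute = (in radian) 0.02272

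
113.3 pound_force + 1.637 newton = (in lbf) 113.7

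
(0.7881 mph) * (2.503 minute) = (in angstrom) 5.291e+11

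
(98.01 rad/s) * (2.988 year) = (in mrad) 9.235e+12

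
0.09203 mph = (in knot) 0.07997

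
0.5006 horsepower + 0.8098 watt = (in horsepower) 0.5017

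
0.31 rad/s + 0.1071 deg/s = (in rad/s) 0.3119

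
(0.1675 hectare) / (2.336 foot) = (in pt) 6.668e+06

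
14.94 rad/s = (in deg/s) 856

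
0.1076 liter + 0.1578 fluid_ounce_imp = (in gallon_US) 0.02961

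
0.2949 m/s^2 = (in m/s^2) 0.2949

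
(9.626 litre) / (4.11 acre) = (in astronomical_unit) 3.869e-18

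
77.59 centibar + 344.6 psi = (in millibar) 2.454e+04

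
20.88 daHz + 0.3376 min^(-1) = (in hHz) 2.088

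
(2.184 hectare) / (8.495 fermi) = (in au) 1.719e+07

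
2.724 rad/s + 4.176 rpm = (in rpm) 30.19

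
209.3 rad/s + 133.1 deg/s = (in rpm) 2021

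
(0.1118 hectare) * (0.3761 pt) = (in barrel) 0.933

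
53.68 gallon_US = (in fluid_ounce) 6871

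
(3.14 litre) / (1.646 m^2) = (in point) 5.408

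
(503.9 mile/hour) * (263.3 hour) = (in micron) 2.135e+14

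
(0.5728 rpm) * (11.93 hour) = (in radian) 2576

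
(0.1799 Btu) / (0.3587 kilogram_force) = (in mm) 5.396e+04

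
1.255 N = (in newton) 1.255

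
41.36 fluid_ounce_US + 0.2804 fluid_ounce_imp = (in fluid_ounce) 41.63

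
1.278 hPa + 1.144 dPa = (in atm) 0.001262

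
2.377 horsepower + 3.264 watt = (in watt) 1776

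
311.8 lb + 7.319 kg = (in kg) 148.7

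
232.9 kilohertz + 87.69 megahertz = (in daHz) 8.792e+06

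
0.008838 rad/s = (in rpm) 0.0844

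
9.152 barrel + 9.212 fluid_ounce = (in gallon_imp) 320.1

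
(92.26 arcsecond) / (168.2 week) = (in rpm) 4.199e-11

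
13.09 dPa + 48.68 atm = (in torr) 3.7e+04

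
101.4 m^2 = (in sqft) 1091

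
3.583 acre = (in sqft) 1.561e+05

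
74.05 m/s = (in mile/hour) 165.6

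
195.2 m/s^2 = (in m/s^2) 195.2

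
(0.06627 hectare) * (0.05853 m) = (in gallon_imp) 8532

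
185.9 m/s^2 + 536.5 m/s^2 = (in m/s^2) 722.4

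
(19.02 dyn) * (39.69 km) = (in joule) 7.549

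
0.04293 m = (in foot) 0.1408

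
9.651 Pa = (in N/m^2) 9.651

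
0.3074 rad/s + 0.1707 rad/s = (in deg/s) 27.39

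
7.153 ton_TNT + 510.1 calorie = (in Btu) 2.837e+07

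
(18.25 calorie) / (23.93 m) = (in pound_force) 0.7173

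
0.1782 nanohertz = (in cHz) 1.782e-08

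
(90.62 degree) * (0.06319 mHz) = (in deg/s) 0.005726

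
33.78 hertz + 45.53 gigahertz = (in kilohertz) 4.553e+07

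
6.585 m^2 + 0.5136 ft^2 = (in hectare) 0.0006633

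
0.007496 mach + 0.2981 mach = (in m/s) 104.1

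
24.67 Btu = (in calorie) 6221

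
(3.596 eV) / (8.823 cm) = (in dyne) 6.53e-13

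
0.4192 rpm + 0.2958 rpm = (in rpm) 0.715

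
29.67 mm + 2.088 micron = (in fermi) 2.967e+13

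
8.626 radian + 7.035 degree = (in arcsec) 1.805e+06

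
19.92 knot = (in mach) 0.0301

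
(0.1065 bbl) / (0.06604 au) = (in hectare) 1.714e-16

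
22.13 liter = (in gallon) 5.846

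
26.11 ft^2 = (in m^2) 2.426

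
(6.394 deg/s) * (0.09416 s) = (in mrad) 10.51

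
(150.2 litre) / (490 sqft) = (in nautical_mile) 1.782e-06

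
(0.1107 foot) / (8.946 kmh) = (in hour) 3.772e-06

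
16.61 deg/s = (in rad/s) 0.2899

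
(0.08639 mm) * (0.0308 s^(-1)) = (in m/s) 2.661e-06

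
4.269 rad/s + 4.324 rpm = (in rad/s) 4.722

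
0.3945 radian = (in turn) 0.06279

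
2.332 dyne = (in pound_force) 5.243e-06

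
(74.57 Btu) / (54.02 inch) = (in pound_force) 1.289e+04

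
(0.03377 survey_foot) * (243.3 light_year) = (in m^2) 2.369e+16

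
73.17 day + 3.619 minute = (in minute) 1.054e+05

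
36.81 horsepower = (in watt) 2.745e+04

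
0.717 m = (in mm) 717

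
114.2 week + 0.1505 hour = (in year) 2.19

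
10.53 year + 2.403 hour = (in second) 3.321e+08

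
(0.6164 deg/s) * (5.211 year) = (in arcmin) 6.078e+09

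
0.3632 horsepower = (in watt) 270.8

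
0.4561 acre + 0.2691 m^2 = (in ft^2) 1.987e+04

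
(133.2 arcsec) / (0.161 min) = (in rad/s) 6.685e-05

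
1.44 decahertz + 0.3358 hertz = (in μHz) 1.474e+07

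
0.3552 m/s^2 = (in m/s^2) 0.3552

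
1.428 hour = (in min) 85.68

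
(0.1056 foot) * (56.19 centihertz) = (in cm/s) 1.809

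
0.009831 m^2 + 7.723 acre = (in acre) 7.723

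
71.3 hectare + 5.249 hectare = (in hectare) 76.55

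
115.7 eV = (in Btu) 1.757e-20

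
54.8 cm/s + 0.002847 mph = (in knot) 1.068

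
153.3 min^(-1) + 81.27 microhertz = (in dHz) 25.55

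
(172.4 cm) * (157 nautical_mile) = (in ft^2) 5.396e+06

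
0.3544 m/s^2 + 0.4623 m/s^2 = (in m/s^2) 0.8167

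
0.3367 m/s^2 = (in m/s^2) 0.3367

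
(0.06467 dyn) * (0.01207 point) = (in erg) 2.754e-05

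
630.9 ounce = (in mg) 1.789e+07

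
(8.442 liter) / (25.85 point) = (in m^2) 0.9257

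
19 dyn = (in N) 0.00019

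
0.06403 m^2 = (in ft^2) 0.6892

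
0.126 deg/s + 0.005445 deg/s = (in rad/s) 0.002294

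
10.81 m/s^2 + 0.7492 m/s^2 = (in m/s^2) 11.56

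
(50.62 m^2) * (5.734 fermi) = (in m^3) 2.903e-13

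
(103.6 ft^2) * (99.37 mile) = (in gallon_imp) 3.386e+08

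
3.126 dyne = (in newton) 3.126e-05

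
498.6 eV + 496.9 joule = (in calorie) 118.8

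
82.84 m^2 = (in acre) 0.02047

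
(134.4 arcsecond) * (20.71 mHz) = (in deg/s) 0.0007732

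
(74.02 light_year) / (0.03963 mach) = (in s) 5.19e+16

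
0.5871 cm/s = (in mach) 1.724e-05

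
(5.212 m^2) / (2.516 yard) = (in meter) 2.265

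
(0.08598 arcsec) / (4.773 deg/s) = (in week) 8.274e-12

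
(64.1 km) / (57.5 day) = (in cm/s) 1.29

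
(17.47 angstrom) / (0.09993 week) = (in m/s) 2.891e-14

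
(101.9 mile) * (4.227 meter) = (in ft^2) 7.461e+06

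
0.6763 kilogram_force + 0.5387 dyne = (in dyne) 6.632e+05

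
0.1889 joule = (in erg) 1.889e+06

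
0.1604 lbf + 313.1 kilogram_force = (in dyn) 3.071e+08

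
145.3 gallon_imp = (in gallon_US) 174.5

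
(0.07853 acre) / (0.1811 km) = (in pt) 4974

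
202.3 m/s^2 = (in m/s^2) 202.3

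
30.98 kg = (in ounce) 1093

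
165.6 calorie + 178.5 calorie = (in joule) 1440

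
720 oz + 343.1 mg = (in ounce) 720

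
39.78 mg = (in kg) 3.978e-05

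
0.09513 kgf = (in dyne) 9.329e+04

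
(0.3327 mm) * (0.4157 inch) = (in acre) 8.681e-10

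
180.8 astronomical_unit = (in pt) 7.667e+16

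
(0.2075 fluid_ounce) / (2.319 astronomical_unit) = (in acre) 4.371e-21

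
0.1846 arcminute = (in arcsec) 11.08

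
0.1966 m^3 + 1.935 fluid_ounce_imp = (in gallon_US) 51.95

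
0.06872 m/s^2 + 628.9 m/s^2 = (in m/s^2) 629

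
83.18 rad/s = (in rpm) 794.3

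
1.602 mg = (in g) 0.001602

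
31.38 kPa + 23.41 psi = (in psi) 27.96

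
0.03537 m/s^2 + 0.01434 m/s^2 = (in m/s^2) 0.04971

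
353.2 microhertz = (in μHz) 353.2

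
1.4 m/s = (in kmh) 5.04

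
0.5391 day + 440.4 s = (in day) 0.5442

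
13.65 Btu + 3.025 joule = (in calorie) 3443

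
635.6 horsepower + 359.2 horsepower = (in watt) 7.418e+05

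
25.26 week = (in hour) 4244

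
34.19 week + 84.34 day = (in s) 2.797e+07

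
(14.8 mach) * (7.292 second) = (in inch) 1.447e+06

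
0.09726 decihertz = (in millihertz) 9.726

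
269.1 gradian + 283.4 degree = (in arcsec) 1.892e+06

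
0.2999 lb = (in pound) 0.2999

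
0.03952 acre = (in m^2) 159.9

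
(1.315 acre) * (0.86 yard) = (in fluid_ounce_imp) 1.473e+08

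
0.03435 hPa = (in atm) 3.39e-05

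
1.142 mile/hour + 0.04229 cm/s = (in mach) 0.001501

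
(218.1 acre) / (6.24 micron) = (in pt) 4.009e+14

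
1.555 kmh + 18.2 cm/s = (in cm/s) 61.39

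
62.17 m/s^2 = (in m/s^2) 62.17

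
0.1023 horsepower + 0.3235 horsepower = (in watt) 317.5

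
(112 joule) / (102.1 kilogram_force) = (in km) 0.0001119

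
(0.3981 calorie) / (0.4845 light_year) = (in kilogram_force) 3.705e-17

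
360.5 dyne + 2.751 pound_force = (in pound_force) 2.752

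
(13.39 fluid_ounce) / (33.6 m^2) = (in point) 0.03341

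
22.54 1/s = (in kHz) 0.02254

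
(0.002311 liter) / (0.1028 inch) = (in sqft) 0.009527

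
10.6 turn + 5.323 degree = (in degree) 3821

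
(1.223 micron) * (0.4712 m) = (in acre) 1.424e-10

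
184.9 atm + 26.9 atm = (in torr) 1.61e+05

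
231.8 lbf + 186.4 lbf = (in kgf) 189.7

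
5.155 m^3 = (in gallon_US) 1362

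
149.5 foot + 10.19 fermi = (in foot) 149.5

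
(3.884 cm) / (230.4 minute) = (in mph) 6.285e-06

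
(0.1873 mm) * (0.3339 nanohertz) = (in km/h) 2.251e-13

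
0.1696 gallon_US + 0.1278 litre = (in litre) 0.7698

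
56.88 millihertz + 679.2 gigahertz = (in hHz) 6.792e+09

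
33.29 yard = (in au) 2.035e-10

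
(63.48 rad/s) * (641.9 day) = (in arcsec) 7.262e+14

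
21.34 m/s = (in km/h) 76.82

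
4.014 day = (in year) 0.011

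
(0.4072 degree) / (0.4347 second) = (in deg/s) 0.9367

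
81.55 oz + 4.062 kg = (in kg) 6.374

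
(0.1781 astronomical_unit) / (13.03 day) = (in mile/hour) 5.294e+04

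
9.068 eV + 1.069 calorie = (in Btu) 0.004239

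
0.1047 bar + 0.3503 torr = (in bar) 0.1052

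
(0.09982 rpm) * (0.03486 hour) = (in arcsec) 2.706e+05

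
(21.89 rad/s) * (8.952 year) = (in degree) 3.541e+11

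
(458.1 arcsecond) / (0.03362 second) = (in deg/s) 3.785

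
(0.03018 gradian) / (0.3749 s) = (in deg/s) 0.07245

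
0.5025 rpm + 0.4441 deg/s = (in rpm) 0.5765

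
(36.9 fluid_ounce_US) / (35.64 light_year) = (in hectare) 3.236e-25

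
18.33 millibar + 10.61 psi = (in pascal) 7.499e+04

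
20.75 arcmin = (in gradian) 0.3843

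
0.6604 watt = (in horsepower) 0.0008856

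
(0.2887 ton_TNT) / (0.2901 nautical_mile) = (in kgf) 2.293e+05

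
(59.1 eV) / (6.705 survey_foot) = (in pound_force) 1.042e-18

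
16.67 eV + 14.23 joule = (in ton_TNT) 3.401e-09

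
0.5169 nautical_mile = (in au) 6.399e-09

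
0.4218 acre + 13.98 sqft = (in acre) 0.4221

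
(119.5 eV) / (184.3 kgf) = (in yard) 1.159e-20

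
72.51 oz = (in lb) 4.532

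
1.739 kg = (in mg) 1.739e+06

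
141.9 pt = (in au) 3.346e-13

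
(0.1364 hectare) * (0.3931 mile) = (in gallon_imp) 1.898e+08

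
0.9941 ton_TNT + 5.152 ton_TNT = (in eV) 1.605e+29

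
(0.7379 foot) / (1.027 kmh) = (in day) 9.125e-06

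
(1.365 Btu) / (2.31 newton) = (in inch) 2.454e+04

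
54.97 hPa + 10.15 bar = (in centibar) 1020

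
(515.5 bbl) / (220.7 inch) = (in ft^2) 157.4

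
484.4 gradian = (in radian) 7.609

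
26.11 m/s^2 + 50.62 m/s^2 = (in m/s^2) 76.73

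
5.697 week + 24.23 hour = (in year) 0.112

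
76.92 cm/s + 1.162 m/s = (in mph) 4.32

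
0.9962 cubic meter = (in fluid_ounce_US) 3.369e+04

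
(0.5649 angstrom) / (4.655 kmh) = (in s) 4.369e-11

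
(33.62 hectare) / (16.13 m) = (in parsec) 6.755e-13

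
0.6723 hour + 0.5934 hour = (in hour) 1.266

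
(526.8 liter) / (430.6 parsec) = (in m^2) 3.965e-20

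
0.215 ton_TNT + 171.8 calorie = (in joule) 8.996e+08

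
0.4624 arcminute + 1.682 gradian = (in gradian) 1.691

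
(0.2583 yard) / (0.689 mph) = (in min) 0.01278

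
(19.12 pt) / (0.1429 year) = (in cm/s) 1.497e-07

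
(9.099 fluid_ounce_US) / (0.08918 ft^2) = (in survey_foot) 0.1066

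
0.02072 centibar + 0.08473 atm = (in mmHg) 64.55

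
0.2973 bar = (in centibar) 29.73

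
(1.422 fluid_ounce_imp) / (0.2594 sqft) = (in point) 4.752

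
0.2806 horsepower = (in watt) 209.2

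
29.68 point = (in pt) 29.68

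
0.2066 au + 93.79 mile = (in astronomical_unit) 0.2066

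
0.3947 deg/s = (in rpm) 0.06578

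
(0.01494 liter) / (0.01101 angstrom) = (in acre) 3353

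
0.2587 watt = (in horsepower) 0.0003469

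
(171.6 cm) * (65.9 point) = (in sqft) 0.4294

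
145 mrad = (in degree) 8.308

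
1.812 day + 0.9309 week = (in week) 1.19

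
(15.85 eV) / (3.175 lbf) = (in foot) 5.899e-19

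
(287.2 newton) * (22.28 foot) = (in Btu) 1.849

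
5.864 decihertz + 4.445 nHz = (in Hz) 0.5864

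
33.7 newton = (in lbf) 7.576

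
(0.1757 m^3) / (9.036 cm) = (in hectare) 0.0001944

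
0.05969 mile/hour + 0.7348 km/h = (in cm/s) 23.08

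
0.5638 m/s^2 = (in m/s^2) 0.5638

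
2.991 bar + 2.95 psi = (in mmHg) 2396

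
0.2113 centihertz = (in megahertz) 2.113e-09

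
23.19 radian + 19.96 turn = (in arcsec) 3.065e+07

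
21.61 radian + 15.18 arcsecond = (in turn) 3.439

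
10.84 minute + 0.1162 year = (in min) 6.109e+04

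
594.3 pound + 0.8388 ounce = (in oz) 9510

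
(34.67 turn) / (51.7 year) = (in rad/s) 1.336e-07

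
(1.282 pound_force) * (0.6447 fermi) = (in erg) 3.676e-08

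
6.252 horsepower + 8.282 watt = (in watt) 4670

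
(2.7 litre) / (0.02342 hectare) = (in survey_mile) 7.164e-09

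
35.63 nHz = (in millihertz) 3.563e-05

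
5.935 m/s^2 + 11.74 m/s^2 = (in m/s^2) 17.68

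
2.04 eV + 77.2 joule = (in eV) 4.818e+20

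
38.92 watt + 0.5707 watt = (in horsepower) 0.05296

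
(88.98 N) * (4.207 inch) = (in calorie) 2.273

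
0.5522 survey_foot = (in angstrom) 1.683e+09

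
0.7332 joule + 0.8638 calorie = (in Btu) 0.00412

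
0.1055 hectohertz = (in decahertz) 1.055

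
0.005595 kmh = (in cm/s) 0.1554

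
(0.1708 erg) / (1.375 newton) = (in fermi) 1.242e+07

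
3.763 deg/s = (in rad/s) 0.06568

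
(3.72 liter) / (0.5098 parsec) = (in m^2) 2.365e-19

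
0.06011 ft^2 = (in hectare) 5.584e-07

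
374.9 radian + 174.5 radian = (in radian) 549.4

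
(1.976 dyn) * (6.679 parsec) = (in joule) 4.072e+12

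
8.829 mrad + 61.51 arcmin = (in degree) 1.531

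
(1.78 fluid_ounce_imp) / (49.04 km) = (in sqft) 1.11e-08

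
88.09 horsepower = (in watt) 6.569e+04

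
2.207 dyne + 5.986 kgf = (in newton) 58.7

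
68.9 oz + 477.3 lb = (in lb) 481.6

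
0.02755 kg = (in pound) 0.06074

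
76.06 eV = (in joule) 1.219e-17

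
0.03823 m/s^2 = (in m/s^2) 0.03823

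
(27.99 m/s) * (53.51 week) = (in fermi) 9.058e+23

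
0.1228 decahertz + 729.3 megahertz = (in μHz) 7.293e+14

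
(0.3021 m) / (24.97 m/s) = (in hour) 3.361e-06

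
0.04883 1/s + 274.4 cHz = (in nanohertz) 2.793e+09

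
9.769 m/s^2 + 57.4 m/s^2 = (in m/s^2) 67.17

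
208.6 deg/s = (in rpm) 34.77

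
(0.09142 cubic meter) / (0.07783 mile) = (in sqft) 0.007856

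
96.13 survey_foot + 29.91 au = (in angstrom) 4.474e+22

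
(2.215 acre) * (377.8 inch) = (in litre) 8.602e+07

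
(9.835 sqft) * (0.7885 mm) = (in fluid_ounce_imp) 25.36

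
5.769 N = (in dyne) 5.769e+05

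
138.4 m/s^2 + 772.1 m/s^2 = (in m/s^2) 910.5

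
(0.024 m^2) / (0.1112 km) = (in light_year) 2.281e-20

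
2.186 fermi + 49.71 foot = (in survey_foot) 49.71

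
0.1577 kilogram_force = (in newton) 1.547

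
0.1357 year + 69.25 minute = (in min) 7.139e+04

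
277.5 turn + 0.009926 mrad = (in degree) 9.99e+04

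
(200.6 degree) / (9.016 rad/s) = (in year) 1.231e-08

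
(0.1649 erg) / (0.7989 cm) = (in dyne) 0.2064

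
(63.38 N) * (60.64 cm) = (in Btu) 0.03643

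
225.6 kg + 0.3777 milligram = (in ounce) 7958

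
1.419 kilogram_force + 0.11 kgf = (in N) 14.99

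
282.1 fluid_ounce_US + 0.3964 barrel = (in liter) 71.37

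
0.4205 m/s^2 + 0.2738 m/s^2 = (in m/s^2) 0.6943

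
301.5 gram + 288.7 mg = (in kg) 0.3018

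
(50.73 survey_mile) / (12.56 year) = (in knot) 0.0004007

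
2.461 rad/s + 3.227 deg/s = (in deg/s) 144.2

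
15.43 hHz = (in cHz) 1.543e+05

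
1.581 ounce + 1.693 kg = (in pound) 3.831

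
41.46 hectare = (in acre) 102.4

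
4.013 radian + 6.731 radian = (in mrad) 1.074e+04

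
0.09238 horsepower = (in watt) 68.89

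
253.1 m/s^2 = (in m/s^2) 253.1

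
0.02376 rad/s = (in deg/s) 1.361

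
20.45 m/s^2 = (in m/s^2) 20.45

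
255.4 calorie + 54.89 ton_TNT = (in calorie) 5.489e+10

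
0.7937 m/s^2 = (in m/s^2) 0.7937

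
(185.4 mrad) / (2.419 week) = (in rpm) 1.21e-06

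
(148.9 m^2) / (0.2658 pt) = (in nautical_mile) 857.4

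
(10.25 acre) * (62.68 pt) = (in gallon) 2.423e+05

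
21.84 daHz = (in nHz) 2.184e+11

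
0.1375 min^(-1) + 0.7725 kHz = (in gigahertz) 7.725e-07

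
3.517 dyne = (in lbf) 7.907e-06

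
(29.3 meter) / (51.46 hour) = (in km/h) 0.0005694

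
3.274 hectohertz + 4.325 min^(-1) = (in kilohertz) 0.3275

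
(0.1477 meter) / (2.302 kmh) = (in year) 7.324e-09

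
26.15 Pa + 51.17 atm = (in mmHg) 3.889e+04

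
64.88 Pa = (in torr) 0.4866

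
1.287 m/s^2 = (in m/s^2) 1.287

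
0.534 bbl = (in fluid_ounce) 2871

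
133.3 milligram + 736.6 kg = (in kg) 736.6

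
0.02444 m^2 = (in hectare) 2.444e-06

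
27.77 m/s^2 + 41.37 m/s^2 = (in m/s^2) 69.14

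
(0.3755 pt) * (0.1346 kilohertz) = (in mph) 0.03989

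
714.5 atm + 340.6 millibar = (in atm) 714.8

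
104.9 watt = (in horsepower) 0.1407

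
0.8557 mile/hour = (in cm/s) 38.25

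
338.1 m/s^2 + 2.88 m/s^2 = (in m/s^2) 341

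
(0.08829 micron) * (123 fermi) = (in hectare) 1.086e-24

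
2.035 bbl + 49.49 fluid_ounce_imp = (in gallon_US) 85.84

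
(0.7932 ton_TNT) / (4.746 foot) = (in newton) 2.294e+09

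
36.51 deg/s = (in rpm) 6.085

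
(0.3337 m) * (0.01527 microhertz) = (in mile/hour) 1.14e-08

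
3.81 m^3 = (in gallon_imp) 838.1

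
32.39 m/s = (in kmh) 116.6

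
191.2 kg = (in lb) 421.5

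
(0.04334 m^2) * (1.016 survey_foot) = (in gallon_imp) 2.952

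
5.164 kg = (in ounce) 182.2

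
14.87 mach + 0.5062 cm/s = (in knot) 9842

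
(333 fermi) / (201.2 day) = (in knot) 3.724e-20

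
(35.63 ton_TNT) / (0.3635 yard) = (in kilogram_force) 4.573e+10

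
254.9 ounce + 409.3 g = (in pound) 16.83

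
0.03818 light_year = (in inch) 1.422e+16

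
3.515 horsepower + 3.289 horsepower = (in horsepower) 6.804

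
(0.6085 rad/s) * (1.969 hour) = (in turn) 686.5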